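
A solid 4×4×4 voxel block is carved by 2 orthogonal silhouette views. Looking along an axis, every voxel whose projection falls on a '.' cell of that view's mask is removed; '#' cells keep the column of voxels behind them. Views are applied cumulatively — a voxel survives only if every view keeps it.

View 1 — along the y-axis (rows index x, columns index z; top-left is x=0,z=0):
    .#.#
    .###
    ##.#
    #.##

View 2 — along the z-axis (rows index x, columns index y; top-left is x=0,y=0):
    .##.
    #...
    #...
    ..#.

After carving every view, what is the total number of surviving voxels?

remaining voxels: 13

start: 4×4×4 = 64 voxels
[1] y-view keeps 11 columns → grid now 44
[2] z-view keeps 5 columns → grid now 13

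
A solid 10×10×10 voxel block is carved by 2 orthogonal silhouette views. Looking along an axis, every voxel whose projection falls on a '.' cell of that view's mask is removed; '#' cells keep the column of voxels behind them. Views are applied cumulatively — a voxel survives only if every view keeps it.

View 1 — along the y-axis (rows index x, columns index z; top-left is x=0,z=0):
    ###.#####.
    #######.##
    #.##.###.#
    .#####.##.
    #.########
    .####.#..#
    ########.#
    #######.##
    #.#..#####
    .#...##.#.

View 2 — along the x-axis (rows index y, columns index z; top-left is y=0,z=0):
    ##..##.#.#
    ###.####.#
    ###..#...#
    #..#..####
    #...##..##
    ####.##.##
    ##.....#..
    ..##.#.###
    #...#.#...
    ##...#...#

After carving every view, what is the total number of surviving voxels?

full grid |V| = 1000
V1 y: intersect with XZ mask (75 set) -- 750 left
V2 x: intersect with YZ mask (54 set) -- 403 left

403 voxels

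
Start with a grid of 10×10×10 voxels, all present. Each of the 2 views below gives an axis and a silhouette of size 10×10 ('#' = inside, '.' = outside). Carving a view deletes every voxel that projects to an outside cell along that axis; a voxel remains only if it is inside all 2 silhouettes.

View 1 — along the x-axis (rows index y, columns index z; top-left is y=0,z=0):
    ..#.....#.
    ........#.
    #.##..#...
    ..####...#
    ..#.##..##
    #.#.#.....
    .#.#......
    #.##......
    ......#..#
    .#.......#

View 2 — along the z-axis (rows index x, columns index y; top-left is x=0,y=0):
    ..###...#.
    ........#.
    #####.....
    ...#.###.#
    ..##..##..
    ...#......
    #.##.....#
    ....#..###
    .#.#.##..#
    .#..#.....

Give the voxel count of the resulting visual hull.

113 voxels

initial block: 10^3 = 1000
[1] x-view keeps 29 columns → grid now 290
[2] z-view keeps 35 columns → grid now 113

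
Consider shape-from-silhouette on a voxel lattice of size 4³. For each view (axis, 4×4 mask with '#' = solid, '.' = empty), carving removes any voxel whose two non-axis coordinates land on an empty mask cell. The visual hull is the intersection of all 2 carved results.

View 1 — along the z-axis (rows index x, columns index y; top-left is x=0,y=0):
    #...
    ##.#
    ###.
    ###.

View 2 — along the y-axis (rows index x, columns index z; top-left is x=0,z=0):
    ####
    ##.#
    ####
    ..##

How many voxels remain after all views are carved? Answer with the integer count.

full grid |V| = 64
carve view 1 (along z, XY-mask fill 10/16): 40 voxels remain
carve view 2 (along y, XZ-mask fill 13/16): 31 voxels remain

|visual hull| = 31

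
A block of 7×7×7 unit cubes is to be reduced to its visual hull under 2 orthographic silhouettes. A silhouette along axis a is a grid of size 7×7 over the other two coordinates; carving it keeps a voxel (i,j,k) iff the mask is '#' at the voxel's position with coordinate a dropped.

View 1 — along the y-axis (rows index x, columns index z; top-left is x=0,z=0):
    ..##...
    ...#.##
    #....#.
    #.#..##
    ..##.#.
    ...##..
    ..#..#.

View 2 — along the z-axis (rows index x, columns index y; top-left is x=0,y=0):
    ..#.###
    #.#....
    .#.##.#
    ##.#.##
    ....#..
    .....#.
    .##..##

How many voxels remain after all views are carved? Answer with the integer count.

|visual hull| = 55

full grid |V| = 343
step 1: project along y, AND mask (18/49) → |grid| = 126
step 2: project along z, AND mask (21/49) → |grid| = 55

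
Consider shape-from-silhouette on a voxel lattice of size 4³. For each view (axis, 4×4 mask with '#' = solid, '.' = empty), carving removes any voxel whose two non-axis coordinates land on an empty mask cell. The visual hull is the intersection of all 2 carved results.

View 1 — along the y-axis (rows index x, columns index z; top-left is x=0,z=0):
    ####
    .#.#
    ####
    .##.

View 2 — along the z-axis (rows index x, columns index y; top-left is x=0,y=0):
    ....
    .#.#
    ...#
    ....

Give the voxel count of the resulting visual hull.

full grid |V| = 64
[1] y-view keeps 12 columns → grid now 48
[2] z-view keeps 3 columns → grid now 8

remaining voxels: 8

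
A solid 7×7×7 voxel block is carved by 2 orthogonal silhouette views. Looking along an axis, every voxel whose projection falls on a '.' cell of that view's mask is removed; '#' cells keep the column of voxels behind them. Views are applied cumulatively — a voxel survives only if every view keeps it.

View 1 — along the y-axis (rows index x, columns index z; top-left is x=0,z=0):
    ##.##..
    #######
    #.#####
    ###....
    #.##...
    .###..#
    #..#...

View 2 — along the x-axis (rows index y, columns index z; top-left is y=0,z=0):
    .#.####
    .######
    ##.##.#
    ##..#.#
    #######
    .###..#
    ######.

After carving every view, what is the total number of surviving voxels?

before carving: 343 voxels (7×7×7)
carve view 1 (along y, XZ-mask fill 29/49): 203 voxels remain
carve view 2 (along x, YZ-mask fill 37/49): 152 voxels remain

remaining voxels: 152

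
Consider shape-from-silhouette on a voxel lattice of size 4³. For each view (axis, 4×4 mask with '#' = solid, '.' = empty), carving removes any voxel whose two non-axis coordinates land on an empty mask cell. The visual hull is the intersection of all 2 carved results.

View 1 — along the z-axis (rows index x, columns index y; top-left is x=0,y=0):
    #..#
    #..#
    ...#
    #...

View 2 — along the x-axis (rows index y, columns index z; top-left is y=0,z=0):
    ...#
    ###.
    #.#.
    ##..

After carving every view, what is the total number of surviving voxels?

initial block: 4^3 = 64
[1] z-view keeps 6 columns → grid now 24
[2] x-view keeps 8 columns → grid now 9

9 voxels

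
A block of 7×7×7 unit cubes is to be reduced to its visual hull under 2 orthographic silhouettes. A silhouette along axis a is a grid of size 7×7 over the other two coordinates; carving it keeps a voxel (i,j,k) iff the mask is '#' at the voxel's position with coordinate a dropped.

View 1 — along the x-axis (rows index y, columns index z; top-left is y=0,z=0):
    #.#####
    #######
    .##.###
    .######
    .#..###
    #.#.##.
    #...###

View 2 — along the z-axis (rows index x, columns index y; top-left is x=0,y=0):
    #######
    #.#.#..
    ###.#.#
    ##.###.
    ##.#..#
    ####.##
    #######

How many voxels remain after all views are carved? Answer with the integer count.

initial block: 7^3 = 343
after view 1 [x-axis, 36 of 49 cells solid] → remaining = 252
after view 2 [z-axis, 37 of 49 cells solid] → remaining = 195

remaining voxels: 195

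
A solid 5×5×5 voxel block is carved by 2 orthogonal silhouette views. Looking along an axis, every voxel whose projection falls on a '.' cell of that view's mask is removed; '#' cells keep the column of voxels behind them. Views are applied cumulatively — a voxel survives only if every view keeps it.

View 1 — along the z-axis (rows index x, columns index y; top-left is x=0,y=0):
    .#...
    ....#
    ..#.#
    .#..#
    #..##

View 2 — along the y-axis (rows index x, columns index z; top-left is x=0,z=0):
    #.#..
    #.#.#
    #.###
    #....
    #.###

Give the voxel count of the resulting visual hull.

voxel count = 27

initial block: 5^3 = 125
carve view 1 (along z, XY-mask fill 9/25): 45 voxels remain
carve view 2 (along y, XZ-mask fill 14/25): 27 voxels remain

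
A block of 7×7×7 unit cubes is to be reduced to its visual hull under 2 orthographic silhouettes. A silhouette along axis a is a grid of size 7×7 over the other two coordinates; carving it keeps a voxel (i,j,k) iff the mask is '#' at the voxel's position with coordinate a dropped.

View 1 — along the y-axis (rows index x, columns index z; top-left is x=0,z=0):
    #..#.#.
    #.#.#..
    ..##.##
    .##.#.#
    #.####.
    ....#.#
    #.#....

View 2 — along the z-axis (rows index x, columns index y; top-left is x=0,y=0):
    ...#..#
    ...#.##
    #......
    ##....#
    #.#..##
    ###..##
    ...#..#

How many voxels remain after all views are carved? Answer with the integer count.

|visual hull| = 65

full grid |V| = 343
step 1: project along y, AND mask (23/49) → |grid| = 161
step 2: project along z, AND mask (20/49) → |grid| = 65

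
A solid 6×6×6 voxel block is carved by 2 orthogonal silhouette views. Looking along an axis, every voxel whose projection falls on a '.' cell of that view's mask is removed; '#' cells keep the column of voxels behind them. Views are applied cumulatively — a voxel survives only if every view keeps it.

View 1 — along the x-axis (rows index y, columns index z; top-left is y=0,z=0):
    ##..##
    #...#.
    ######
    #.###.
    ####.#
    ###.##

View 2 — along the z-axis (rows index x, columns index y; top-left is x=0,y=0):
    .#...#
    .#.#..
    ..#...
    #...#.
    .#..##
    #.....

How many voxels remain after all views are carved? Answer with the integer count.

start: 6×6×6 = 216 voxels
[1] x-view keeps 26 columns → grid now 156
[2] z-view keeps 11 columns → grid now 44

voxel count = 44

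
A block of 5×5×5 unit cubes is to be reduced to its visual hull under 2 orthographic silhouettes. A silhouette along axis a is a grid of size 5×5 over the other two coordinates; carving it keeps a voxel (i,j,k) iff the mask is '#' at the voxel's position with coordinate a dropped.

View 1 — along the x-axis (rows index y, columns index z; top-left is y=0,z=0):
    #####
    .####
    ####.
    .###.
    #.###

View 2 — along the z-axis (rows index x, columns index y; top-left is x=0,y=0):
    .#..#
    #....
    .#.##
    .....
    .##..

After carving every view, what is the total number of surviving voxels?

remaining voxels: 32

initial block: 5^3 = 125
carve view 1 (along x, YZ-mask fill 20/25): 100 voxels remain
carve view 2 (along z, XY-mask fill 8/25): 32 voxels remain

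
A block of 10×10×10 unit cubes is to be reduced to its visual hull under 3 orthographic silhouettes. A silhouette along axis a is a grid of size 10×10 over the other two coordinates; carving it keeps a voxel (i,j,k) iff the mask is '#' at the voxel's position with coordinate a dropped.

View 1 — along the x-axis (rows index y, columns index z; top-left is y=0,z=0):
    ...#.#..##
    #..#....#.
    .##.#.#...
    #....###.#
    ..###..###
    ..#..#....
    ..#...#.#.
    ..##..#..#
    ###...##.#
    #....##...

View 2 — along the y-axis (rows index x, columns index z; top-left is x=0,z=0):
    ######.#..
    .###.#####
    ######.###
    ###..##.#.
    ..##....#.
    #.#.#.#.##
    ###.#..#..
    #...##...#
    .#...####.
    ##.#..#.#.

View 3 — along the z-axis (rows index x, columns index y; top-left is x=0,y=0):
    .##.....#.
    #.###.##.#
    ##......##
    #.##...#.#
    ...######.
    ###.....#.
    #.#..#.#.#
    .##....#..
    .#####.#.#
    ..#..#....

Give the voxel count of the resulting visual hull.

start: 10×10×10 = 1000 voxels
after view 1 [x-axis, 40 of 100 cells solid] → remaining = 400
after view 2 [y-axis, 58 of 100 cells solid] → remaining = 231
after view 3 [z-axis, 46 of 100 cells solid] → remaining = 104

remaining voxels: 104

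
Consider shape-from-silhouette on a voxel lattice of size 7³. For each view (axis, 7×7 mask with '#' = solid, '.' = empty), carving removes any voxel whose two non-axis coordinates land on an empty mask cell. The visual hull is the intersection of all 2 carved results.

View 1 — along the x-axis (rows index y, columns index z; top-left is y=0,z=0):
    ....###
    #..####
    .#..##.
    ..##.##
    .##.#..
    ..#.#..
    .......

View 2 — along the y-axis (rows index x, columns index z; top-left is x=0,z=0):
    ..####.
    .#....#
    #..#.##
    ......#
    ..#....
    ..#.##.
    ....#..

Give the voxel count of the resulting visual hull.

52 voxels

start: 7×7×7 = 343 voxels
V1 x: intersect with YZ mask (20 set) -- 140 left
V2 y: intersect with XZ mask (16 set) -- 52 left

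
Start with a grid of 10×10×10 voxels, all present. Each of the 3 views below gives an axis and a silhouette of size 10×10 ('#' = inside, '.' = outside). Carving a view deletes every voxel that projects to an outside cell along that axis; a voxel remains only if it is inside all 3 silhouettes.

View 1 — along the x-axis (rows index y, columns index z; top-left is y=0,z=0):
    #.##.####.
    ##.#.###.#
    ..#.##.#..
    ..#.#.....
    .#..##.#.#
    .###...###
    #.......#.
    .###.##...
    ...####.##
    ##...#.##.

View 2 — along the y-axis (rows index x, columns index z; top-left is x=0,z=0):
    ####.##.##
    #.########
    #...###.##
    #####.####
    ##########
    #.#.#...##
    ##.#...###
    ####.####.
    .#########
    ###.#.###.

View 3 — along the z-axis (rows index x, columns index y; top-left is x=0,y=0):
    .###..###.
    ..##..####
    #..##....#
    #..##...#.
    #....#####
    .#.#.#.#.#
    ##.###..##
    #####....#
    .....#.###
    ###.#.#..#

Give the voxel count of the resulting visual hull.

start: 10×10×10 = 1000 voxels
after view 1 [x-axis, 49 of 100 cells solid] → remaining = 490
after view 2 [y-axis, 77 of 100 cells solid] → remaining = 372
after view 3 [z-axis, 54 of 100 cells solid] → remaining = 203

|visual hull| = 203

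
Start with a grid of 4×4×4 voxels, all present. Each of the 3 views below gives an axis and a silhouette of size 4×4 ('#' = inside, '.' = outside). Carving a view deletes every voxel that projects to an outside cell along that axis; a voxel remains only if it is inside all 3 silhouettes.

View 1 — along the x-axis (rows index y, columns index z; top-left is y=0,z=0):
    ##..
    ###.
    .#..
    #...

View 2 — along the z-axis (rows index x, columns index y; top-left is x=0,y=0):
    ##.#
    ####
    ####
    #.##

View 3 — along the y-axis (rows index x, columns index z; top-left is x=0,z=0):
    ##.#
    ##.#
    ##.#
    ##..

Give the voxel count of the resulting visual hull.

before carving: 64 voxels (4×4×4)
after view 1 [x-axis, 7 of 16 cells solid] → remaining = 28
after view 2 [z-axis, 14 of 16 cells solid] → remaining = 24
after view 3 [y-axis, 11 of 16 cells solid] → remaining = 21

voxel count = 21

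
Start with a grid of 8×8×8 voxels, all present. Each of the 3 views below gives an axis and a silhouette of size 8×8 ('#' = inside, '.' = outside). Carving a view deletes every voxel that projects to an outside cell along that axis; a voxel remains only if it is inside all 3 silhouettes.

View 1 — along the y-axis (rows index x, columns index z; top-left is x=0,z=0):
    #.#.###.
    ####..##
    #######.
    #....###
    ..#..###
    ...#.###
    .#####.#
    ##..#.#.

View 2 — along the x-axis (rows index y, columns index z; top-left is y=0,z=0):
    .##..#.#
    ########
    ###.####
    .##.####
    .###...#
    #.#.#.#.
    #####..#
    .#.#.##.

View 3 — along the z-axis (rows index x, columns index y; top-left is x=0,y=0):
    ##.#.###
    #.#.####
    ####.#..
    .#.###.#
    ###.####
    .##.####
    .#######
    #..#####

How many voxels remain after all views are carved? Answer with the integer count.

157 voxels

initial block: 8^3 = 512
carve view 1 (along y, XZ-mask fill 40/64): 320 voxels remain
carve view 2 (along x, YZ-mask fill 43/64): 214 voxels remain
carve view 3 (along z, XY-mask fill 48/64): 157 voxels remain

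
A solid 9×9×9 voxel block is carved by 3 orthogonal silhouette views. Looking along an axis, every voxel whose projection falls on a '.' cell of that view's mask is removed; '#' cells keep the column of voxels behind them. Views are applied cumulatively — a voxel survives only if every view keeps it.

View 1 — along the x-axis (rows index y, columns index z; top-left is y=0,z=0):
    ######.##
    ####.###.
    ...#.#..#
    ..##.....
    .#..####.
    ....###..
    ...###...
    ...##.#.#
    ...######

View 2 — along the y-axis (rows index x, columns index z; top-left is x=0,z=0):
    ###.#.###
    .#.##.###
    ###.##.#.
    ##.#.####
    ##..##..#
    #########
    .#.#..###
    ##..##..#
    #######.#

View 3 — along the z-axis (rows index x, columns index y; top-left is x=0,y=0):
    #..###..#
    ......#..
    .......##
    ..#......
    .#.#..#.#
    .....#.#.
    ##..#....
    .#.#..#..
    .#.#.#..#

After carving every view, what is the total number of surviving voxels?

remaining voxels: 73

start: 9×9×9 = 729 voxels
  1. axis=0 (YZ plane), |mask|=41  ⇒  voxels=369
  2. axis=1 (XZ plane), |mask|=58  ⇒  voxels=258
  3. axis=2 (XY plane), |mask|=25  ⇒  voxels=73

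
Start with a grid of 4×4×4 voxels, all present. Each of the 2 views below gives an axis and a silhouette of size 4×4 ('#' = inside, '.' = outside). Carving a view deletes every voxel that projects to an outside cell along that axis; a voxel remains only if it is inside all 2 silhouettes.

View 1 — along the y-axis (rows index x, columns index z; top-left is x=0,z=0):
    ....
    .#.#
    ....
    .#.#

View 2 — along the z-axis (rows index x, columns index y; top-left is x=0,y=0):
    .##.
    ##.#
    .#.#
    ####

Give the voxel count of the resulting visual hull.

before carving: 64 voxels (4×4×4)
step 1: project along y, AND mask (4/16) → |grid| = 16
step 2: project along z, AND mask (11/16) → |grid| = 14

14 voxels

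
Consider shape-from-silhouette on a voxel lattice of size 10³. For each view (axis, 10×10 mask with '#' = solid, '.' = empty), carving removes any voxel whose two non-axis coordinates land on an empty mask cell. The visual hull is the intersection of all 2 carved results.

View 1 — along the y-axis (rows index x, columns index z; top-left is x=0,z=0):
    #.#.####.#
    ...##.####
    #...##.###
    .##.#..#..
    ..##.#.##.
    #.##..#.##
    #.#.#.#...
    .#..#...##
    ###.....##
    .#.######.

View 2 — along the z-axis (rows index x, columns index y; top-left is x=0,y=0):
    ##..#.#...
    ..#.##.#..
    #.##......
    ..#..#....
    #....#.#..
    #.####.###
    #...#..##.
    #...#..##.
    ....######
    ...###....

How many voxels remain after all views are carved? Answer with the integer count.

start: 10×10×10 = 1000 voxels
  1. axis=1 (XZ plane), |mask|=54  ⇒  voxels=540
  2. axis=2 (XY plane), |mask|=41  ⇒  voxels=224

remaining voxels: 224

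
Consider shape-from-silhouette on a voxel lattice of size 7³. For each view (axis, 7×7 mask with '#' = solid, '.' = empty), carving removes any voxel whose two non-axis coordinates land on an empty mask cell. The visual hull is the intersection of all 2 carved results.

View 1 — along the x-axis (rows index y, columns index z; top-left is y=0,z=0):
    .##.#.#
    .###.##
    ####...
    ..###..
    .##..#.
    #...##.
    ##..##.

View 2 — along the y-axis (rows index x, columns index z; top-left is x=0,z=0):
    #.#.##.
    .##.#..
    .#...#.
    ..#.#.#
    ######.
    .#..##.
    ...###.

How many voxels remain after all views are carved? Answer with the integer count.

before carving: 343 voxels (7×7×7)
step 1: project along x, AND mask (26/49) → |grid| = 182
step 2: project along y, AND mask (24/49) → |grid| = 98

|visual hull| = 98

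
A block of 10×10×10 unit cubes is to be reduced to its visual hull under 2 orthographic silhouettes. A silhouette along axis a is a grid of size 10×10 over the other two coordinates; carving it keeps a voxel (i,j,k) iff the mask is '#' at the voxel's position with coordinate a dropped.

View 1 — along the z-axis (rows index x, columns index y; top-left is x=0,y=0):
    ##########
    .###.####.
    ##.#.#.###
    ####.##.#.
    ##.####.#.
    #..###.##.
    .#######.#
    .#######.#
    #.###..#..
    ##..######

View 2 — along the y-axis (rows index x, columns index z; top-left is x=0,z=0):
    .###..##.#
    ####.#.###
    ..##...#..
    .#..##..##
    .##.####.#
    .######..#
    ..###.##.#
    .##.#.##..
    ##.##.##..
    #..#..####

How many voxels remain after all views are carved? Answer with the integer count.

429 voxels

before carving: 1000 voxels (10×10×10)
[1] z-view keeps 73 columns → grid now 730
[2] y-view keeps 59 columns → grid now 429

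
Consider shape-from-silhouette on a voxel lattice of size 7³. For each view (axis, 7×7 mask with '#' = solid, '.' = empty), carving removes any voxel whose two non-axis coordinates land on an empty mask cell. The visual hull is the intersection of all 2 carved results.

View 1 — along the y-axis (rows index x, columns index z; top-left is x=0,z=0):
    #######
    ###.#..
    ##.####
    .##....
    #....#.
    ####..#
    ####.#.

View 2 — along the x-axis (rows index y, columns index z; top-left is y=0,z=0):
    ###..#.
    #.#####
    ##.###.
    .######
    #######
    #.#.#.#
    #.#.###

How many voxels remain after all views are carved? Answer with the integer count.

start: 7×7×7 = 343 voxels
after view 1 [y-axis, 31 of 49 cells solid] → remaining = 217
after view 2 [x-axis, 37 of 49 cells solid] → remaining = 163

163 voxels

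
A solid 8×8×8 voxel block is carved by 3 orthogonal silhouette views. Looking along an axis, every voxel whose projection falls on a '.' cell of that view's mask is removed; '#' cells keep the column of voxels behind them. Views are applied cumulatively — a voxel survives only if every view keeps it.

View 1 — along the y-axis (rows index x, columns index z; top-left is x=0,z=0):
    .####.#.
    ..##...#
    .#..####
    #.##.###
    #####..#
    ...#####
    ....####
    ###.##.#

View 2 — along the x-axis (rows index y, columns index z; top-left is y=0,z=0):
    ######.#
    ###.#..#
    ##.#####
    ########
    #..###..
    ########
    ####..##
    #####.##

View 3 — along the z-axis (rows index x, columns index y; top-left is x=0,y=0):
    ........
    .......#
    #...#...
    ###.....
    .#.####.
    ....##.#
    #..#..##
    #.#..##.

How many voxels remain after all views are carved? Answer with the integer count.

|visual hull| = 92

start: 8×8×8 = 512 voxels
  1. axis=1 (XZ plane), |mask|=40  ⇒  voxels=320
  2. axis=0 (YZ plane), |mask|=52  ⇒  voxels=258
  3. axis=2 (XY plane), |mask|=22  ⇒  voxels=92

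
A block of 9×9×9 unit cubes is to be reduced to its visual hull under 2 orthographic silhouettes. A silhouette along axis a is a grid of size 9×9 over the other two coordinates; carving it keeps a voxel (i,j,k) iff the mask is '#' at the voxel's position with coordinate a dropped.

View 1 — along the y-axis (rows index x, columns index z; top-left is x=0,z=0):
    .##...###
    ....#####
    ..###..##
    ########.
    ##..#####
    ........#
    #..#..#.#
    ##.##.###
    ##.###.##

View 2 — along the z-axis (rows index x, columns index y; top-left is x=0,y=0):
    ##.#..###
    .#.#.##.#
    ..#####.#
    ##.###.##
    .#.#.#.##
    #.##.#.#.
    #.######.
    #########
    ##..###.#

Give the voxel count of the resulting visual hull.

full grid |V| = 729
[1] y-view keeps 49 columns → grid now 441
[2] z-view keeps 56 columns → grid now 314

314 voxels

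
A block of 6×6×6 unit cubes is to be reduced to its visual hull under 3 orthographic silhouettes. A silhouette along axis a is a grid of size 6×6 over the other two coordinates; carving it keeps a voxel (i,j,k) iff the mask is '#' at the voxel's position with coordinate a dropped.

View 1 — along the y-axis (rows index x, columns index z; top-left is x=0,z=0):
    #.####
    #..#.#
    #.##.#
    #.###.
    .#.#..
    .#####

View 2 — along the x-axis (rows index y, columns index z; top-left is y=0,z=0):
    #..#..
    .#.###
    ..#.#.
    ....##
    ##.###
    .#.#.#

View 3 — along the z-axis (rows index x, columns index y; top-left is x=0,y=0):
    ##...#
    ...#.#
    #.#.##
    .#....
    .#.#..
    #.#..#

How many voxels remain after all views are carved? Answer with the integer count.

full grid |V| = 216
  1. axis=1 (XZ plane), |mask|=23  ⇒  voxels=138
  2. axis=0 (YZ plane), |mask|=18  ⇒  voxels=70
  3. axis=2 (XY plane), |mask|=15  ⇒  voxels=28

remaining voxels: 28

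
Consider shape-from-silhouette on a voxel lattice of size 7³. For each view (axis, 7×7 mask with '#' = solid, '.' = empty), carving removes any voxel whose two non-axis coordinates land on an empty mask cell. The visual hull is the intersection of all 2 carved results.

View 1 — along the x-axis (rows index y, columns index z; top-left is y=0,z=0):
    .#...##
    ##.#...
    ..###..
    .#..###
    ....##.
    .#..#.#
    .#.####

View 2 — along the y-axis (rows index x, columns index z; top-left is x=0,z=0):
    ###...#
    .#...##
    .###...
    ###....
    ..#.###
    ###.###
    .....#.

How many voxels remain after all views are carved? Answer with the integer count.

voxel count = 78

full grid |V| = 343
step 1: project along x, AND mask (23/49) → |grid| = 161
step 2: project along y, AND mask (24/49) → |grid| = 78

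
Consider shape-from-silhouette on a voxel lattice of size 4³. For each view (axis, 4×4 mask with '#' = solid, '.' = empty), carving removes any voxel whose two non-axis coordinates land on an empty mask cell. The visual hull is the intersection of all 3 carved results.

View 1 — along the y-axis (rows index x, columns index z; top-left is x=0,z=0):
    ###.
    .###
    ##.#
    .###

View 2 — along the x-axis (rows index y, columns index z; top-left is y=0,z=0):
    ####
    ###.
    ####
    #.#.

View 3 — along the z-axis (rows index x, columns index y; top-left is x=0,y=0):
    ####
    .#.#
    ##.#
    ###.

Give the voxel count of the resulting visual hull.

before carving: 64 voxels (4×4×4)
  1. axis=1 (XZ plane), |mask|=12  ⇒  voxels=48
  2. axis=0 (YZ plane), |mask|=13  ⇒  voxels=38
  3. axis=2 (XY plane), |mask|=12  ⇒  voxels=28

|visual hull| = 28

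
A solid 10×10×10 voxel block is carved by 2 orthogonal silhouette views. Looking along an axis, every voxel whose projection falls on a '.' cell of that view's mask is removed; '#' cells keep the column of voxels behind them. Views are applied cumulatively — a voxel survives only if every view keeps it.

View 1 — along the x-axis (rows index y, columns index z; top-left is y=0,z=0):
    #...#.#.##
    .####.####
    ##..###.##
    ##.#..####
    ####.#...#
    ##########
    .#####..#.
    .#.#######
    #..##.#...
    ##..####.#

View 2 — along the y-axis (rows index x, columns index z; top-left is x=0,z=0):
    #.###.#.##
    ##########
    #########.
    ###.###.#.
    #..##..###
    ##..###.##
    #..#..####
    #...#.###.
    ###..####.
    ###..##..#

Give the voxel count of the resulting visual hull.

before carving: 1000 voxels (10×10×10)
after view 1 [x-axis, 68 of 100 cells solid] → remaining = 680
after view 2 [y-axis, 70 of 100 cells solid] → remaining = 482

remaining voxels: 482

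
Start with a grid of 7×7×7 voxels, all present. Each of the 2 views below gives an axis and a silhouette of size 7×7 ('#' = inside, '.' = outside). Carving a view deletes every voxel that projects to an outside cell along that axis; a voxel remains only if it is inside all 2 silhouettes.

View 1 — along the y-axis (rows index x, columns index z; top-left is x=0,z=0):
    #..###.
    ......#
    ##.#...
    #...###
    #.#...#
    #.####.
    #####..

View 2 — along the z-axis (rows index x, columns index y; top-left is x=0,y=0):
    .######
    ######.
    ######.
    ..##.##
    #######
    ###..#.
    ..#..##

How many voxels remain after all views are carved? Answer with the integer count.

full grid |V| = 343
step 1: project along y, AND mask (25/49) → |grid| = 175
step 2: project along z, AND mask (36/49) → |grid| = 120

|visual hull| = 120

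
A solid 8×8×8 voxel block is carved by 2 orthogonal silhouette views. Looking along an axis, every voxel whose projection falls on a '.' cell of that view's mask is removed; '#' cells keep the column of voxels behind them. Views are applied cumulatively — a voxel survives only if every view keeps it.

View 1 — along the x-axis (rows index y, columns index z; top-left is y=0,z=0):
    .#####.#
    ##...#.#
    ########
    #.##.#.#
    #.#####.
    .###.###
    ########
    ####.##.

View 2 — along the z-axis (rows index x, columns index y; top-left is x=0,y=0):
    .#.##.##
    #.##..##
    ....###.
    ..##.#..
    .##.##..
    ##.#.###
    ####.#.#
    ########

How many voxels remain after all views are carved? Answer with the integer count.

244 voxels

initial block: 8^3 = 512
step 1: project along x, AND mask (49/64) → |grid| = 392
step 2: project along z, AND mask (40/64) → |grid| = 244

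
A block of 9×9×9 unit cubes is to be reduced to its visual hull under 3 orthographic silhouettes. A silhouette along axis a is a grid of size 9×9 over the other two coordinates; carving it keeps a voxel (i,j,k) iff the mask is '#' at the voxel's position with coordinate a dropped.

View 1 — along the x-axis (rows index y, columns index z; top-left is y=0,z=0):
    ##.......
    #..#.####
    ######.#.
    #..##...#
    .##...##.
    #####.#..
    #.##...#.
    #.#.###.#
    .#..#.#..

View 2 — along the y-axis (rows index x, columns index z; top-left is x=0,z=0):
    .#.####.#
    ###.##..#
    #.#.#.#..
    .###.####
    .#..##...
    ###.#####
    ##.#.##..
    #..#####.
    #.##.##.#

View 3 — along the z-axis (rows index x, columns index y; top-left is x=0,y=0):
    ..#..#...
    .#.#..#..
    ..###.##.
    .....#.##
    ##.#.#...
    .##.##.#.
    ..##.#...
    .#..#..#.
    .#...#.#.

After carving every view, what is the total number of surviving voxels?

start: 9×9×9 = 729 voxels
step 1: project along x, AND mask (42/81) → |grid| = 378
step 2: project along y, AND mask (51/81) → |grid| = 238
step 3: project along z, AND mask (31/81) → |grid| = 105

voxel count = 105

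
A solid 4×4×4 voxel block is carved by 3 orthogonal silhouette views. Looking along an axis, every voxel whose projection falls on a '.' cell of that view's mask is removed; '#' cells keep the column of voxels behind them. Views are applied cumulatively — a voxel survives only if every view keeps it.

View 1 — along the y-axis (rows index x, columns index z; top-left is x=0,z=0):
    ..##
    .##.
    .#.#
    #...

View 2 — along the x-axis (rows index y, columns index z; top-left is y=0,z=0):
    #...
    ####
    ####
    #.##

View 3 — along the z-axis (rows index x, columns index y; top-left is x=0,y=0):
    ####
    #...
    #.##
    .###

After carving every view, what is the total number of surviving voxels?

12 voxels

before carving: 64 voxels (4×4×4)
carve view 1 (along y, XZ-mask fill 7/16): 28 voxels remain
carve view 2 (along x, YZ-mask fill 12/16): 20 voxels remain
carve view 3 (along z, XY-mask fill 11/16): 12 voxels remain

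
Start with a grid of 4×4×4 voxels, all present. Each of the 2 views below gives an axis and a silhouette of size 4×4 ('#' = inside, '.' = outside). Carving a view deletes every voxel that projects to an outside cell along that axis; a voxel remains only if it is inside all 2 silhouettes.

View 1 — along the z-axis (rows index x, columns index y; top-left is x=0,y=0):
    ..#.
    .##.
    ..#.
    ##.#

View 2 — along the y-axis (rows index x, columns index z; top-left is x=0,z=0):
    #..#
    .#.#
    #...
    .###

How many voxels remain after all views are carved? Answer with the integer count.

16 voxels

initial block: 4^3 = 64
[1] z-view keeps 7 columns → grid now 28
[2] y-view keeps 8 columns → grid now 16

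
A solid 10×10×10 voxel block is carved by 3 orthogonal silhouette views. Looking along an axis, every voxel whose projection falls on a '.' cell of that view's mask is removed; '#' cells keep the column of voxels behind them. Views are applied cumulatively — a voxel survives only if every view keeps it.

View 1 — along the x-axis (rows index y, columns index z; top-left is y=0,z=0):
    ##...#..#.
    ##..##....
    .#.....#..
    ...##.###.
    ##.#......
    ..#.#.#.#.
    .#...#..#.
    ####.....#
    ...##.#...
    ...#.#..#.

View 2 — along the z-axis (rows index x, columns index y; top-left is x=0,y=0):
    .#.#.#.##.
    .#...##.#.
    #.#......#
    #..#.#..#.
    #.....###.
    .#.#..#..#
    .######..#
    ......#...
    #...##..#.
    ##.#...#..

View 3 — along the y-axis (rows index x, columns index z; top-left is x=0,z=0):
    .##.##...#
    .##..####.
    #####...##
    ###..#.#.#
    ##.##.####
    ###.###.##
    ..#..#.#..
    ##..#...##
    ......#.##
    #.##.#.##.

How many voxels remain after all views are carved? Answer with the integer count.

full grid |V| = 1000
[1] x-view keeps 36 columns → grid now 360
[2] z-view keeps 40 columns → grid now 149
[3] y-view keeps 57 columns → grid now 77

|visual hull| = 77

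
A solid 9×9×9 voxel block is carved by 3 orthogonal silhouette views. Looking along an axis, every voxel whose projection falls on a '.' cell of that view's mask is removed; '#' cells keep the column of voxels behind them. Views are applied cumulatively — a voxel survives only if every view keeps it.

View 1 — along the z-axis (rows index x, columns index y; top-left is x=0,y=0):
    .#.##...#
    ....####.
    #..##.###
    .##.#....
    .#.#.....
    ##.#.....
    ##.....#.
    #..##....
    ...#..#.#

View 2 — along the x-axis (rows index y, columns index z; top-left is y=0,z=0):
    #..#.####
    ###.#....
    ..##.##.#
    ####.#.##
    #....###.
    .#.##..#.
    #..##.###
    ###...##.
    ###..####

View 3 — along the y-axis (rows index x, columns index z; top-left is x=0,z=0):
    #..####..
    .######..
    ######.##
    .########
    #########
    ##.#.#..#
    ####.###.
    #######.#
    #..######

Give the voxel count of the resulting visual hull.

voxel count = 128

initial block: 9^3 = 729
  1. axis=2 (XY plane), |mask|=31  ⇒  voxels=279
  2. axis=0 (YZ plane), |mask|=48  ⇒  voxels=169
  3. axis=1 (XZ plane), |mask|=63  ⇒  voxels=128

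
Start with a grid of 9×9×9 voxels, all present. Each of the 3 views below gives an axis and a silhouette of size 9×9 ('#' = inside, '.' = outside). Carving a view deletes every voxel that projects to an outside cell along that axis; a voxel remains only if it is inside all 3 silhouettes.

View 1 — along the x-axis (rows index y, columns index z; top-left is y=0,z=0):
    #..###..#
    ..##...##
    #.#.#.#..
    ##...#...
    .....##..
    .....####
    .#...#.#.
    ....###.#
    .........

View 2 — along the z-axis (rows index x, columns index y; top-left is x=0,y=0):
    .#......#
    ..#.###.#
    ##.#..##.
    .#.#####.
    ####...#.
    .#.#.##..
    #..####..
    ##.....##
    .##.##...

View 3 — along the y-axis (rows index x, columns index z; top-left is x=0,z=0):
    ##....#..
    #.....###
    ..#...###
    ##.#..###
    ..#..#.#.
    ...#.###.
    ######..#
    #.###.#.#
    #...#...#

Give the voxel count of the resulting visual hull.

start: 9×9×9 = 729 voxels
carve view 1 (along x, YZ-mask fill 29/81): 261 voxels remain
carve view 2 (along z, XY-mask fill 40/81): 134 voxels remain
carve view 3 (along y, XZ-mask fill 40/81): 68 voxels remain

68 voxels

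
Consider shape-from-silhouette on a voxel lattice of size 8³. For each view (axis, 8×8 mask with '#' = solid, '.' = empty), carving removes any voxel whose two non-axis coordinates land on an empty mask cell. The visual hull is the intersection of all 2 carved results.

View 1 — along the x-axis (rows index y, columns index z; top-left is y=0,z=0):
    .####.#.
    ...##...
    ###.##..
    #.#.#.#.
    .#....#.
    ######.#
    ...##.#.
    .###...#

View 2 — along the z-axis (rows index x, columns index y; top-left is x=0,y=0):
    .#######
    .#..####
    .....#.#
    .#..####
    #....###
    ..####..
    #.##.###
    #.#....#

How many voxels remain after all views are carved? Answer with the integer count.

initial block: 8^3 = 512
after view 1 [x-axis, 32 of 64 cells solid] → remaining = 256
after view 2 [z-axis, 36 of 64 cells solid] → remaining = 153

|visual hull| = 153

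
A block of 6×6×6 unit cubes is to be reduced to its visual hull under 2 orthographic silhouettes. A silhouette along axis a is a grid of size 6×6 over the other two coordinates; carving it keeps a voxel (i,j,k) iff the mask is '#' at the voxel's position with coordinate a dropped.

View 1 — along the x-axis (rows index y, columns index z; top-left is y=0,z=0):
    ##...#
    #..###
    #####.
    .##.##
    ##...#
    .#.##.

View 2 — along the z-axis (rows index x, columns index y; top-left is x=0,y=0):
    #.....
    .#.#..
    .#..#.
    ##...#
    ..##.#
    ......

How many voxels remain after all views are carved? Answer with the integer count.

full grid |V| = 216
step 1: project along x, AND mask (22/36) → |grid| = 132
step 2: project along z, AND mask (11/36) → |grid| = 40

remaining voxels: 40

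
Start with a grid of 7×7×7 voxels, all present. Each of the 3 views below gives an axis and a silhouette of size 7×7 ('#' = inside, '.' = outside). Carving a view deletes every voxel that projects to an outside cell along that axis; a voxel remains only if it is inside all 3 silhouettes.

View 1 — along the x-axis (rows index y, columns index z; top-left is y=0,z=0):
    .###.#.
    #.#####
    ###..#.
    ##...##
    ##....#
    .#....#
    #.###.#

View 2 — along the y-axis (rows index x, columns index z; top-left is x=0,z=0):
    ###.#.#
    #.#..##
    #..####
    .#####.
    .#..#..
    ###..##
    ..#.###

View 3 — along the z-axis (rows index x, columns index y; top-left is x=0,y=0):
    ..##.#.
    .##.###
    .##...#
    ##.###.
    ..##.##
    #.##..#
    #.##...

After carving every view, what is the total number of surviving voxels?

68 voxels

full grid |V| = 343
  1. axis=0 (YZ plane), |mask|=28  ⇒  voxels=196
  2. axis=1 (XZ plane), |mask|=30  ⇒  voxels=121
  3. axis=2 (XY plane), |mask|=27  ⇒  voxels=68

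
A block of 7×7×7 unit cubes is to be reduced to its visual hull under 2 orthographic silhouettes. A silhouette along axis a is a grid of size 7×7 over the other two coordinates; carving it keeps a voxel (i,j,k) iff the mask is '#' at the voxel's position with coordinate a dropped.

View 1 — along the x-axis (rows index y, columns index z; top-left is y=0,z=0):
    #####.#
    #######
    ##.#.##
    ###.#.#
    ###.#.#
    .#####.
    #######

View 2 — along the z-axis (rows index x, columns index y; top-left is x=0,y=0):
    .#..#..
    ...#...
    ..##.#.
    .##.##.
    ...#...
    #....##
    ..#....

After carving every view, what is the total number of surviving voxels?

initial block: 7^3 = 343
[1] x-view keeps 40 columns → grid now 280
[2] z-view keeps 15 columns → grid now 82

voxel count = 82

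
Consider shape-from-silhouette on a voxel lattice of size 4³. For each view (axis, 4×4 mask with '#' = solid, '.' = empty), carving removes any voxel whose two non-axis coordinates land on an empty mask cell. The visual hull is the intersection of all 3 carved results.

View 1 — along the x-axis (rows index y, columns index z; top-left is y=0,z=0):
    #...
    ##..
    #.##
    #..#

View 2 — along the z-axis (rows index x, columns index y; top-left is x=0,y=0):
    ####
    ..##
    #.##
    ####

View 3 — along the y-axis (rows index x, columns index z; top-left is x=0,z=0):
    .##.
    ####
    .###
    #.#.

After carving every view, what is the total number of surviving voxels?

remaining voxels: 15

before carving: 64 voxels (4×4×4)
[1] x-view keeps 8 columns → grid now 32
[2] z-view keeps 13 columns → grid now 27
[3] y-view keeps 11 columns → grid now 15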